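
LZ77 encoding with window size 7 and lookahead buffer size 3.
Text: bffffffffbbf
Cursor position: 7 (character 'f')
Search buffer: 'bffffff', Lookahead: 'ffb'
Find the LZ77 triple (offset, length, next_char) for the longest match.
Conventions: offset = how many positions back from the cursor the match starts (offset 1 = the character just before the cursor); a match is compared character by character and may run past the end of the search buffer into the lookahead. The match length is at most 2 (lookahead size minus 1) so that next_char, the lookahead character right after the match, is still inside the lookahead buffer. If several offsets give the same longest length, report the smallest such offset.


Try each offset into the search buffer:
  offset=1 (pos 6, char 'f'): match length 2
  offset=2 (pos 5, char 'f'): match length 2
  offset=3 (pos 4, char 'f'): match length 2
  offset=4 (pos 3, char 'f'): match length 2
  offset=5 (pos 2, char 'f'): match length 2
  offset=6 (pos 1, char 'f'): match length 2
  offset=7 (pos 0, char 'b'): match length 0
Longest match has length 2, found at offsets 1, 2, 3, 4, 5, 6; take the smallest, offset 1.
next_char = character at position 7 + 2 = 9 -> 'b'

Best match: offset=1, length=2 (matching 'ff' starting at position 6)
LZ77 triple: (1, 2, 'b')


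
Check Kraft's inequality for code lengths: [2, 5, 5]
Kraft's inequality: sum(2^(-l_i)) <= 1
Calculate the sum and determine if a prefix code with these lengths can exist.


Sum = 2^(-2) + 2^(-5) + 2^(-5)
    = 0.25 + 0.03125 + 0.03125
    = 10/32 = 0.3125
Since 0.3125 <= 1, Kraft's inequality IS satisfied.
A prefix code with these lengths CAN exist.

Kraft sum = 0.3125. Satisfied.


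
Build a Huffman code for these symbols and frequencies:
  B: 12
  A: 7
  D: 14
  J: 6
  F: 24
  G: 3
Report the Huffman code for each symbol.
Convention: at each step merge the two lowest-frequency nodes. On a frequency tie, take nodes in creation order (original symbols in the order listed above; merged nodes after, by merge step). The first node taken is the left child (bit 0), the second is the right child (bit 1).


Huffman tree construction:
Step 1: Merge G(3) + J(6) = 9
Step 2: Merge A(7) + (G+J)(9) = 16
Step 3: Merge B(12) + D(14) = 26
Step 4: Merge (A+(G+J))(16) + F(24) = 40
Step 5: Merge (B+D)(26) + ((A+(G+J))+F)(40) = 66
Read each symbol's code off the tree from the root (left child = 0, right child = 1).

Codes:
  B: 00 (length 2)
  A: 100 (length 3)
  D: 01 (length 2)
  J: 1011 (length 4)
  F: 11 (length 2)
  G: 1010 (length 4)
Average code length: 157/66 = 2.3788 bits/symbol


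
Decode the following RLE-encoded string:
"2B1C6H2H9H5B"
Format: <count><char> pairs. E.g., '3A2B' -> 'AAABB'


Expanding each <count><char> pair:
  2B -> 'BB'
  1C -> 'C'
  6H -> 'HHHHHH'
  2H -> 'HH'
  9H -> 'HHHHHHHHH'
  5B -> 'BBBBB'

Decoded = BBCHHHHHHHHHHHHHHHHHBBBBB


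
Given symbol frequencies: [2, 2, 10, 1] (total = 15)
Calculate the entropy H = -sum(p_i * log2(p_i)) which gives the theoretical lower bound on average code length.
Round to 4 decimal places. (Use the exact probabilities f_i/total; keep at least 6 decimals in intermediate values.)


Per-symbol terms -p_i * log2(p_i) with p_i = f_i/15:
  p = 2/15 = 0.133333: log2(p) = -2.906891, -p*log2(p) = 0.387585
  p = 2/15 = 0.133333: log2(p) = -2.906891, -p*log2(p) = 0.387585
  p = 10/15 = 0.666667: log2(p) = -0.584963, -p*log2(p) = 0.389975
  p = 1/15 = 0.066667: log2(p) = -3.906891, -p*log2(p) = 0.260459
H = 0.387585 + 0.387585 + 0.389975 + 0.260459 = 1.425604

H = 1.4256 bits/symbol


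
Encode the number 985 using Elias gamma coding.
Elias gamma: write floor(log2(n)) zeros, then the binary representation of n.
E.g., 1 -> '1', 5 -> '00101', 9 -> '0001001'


num_bits = floor(log2(985)) + 1 = 10
leading_zeros = num_bits - 1 = 9
binary(985) = 1111011001

Elias gamma(985) = '000000000' + '1111011001' = 0000000001111011001 (19 bits)


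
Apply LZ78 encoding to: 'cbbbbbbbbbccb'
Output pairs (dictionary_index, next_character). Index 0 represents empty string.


LZ78 encoding steps:
Dictionary: {0: ''}
Step 1: w='' (idx 0), next='c' -> output (0, 'c'), add 'c' as idx 1
Step 2: w='' (idx 0), next='b' -> output (0, 'b'), add 'b' as idx 2
Step 3: w='b' (idx 2), next='b' -> output (2, 'b'), add 'bb' as idx 3
Step 4: w='bb' (idx 3), next='b' -> output (3, 'b'), add 'bbb' as idx 4
Step 5: w='bbb' (idx 4), next='c' -> output (4, 'c'), add 'bbbc' as idx 5
Step 6: w='c' (idx 1), next='b' -> output (1, 'b'), add 'cb' as idx 6


Encoded: [(0, 'c'), (0, 'b'), (2, 'b'), (3, 'b'), (4, 'c'), (1, 'b')]


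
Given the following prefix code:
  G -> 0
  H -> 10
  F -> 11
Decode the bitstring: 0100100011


Decoding step by step:
Bits 0 -> G
Bits 10 -> H
Bits 0 -> G
Bits 10 -> H
Bits 0 -> G
Bits 0 -> G
Bits 11 -> F


Decoded message: GHGHGGF


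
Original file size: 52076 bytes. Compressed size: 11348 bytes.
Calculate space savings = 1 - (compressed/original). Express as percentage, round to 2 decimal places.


ratio = compressed/original = 11348/52076 = 0.217912
savings = 1 - ratio = 1 - 0.217912 = 0.782088
as a percentage: 0.782088 * 100 = 78.21%

Space savings = 1 - 11348/52076 = 78.21%


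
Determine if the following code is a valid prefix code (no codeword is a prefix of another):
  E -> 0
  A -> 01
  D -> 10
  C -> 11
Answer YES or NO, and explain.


Checking each pair (does one codeword prefix another?):
  E='0' vs A='01': prefix -- VIOLATION

NO -- this is NOT a valid prefix code. E (0) is a prefix of A (01).


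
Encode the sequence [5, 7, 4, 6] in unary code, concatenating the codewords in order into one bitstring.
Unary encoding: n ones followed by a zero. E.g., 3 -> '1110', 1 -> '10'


Encode each number as n ones followed by a terminating 0:
  5 -> 111110 (6 bits)
  7 -> 11111110 (8 bits)
  4 -> 11110 (5 bits)
  6 -> 1111110 (7 bits)
Total length = 6 + 8 + 5 + 7 = 26 bits.

Unary([5, 7, 4, 6]) = 11111011111110111101111110 (26 bits)


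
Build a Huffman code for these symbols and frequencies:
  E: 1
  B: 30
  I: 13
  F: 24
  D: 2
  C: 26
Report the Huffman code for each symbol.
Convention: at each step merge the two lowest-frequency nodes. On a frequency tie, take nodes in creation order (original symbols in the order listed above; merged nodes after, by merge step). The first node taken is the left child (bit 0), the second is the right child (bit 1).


Huffman tree construction:
Step 1: Merge E(1) + D(2) = 3
Step 2: Merge (E+D)(3) + I(13) = 16
Step 3: Merge ((E+D)+I)(16) + F(24) = 40
Step 4: Merge C(26) + B(30) = 56
Step 5: Merge (((E+D)+I)+F)(40) + (C+B)(56) = 96
Read each symbol's code off the tree from the root (left child = 0, right child = 1).

Codes:
  E: 0000 (length 4)
  B: 11 (length 2)
  I: 001 (length 3)
  F: 01 (length 2)
  D: 0001 (length 4)
  C: 10 (length 2)
Average code length: 211/96 = 2.1979 bits/symbol


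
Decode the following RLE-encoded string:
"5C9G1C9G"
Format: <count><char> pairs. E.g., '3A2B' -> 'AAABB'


Expanding each <count><char> pair:
  5C -> 'CCCCC'
  9G -> 'GGGGGGGGG'
  1C -> 'C'
  9G -> 'GGGGGGGGG'

Decoded = CCCCCGGGGGGGGGCGGGGGGGGG


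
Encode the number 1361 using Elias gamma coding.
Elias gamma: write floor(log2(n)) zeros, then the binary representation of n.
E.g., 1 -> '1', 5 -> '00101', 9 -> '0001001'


num_bits = floor(log2(1361)) + 1 = 11
leading_zeros = num_bits - 1 = 10
binary(1361) = 10101010001

Elias gamma(1361) = '0000000000' + '10101010001' = 000000000010101010001 (21 bits)


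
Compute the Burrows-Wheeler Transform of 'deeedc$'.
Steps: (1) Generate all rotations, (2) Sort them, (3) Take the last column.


Rotations (sorted):
  0: $deeedc -> last char: c
  1: c$deeed -> last char: d
  2: dc$deee -> last char: e
  3: deeedc$ -> last char: $
  4: edc$dee -> last char: e
  5: eedc$de -> last char: e
  6: eeedc$d -> last char: d


BWT = cde$eed


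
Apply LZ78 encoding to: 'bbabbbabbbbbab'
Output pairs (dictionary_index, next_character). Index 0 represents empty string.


LZ78 encoding steps:
Dictionary: {0: ''}
Step 1: w='' (idx 0), next='b' -> output (0, 'b'), add 'b' as idx 1
Step 2: w='b' (idx 1), next='a' -> output (1, 'a'), add 'ba' as idx 2
Step 3: w='b' (idx 1), next='b' -> output (1, 'b'), add 'bb' as idx 3
Step 4: w='ba' (idx 2), next='b' -> output (2, 'b'), add 'bab' as idx 4
Step 5: w='bb' (idx 3), next='b' -> output (3, 'b'), add 'bbb' as idx 5
Step 6: w='bab' (idx 4), end of input -> output (4, '')


Encoded: [(0, 'b'), (1, 'a'), (1, 'b'), (2, 'b'), (3, 'b'), (4, '')]


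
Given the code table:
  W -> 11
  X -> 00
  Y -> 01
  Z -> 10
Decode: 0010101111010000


Decoding:
00 -> X
10 -> Z
10 -> Z
11 -> W
11 -> W
01 -> Y
00 -> X
00 -> X


Result: XZZWWYXX


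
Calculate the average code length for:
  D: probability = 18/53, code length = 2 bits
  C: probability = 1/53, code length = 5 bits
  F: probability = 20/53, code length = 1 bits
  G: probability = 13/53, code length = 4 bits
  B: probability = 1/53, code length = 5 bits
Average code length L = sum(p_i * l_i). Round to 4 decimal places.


Weighted contributions p_i * l_i:
  D: (18/53) * 2 = 36/53
  C: (1/53) * 5 = 5/53
  F: (20/53) * 1 = 20/53
  G: (13/53) * 4 = 52/53
  B: (1/53) * 5 = 5/53
Sum = (36 + 5 + 20 + 52 + 5)/53 = 118/53

L = 118/53 = 2.2264 bits/symbol


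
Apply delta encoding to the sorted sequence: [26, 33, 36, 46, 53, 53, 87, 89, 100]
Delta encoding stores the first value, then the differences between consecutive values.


First value: 26
Deltas:
  33 - 26 = 7
  36 - 33 = 3
  46 - 36 = 10
  53 - 46 = 7
  53 - 53 = 0
  87 - 53 = 34
  89 - 87 = 2
  100 - 89 = 11


Delta encoded: [26, 7, 3, 10, 7, 0, 34, 2, 11]


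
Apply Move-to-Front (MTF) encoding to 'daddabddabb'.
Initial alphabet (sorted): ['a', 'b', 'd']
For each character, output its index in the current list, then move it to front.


MTF encoding:
'd': index 2 in ['a', 'b', 'd'] -> ['d', 'a', 'b']
'a': index 1 in ['d', 'a', 'b'] -> ['a', 'd', 'b']
'd': index 1 in ['a', 'd', 'b'] -> ['d', 'a', 'b']
'd': index 0 in ['d', 'a', 'b'] -> ['d', 'a', 'b']
'a': index 1 in ['d', 'a', 'b'] -> ['a', 'd', 'b']
'b': index 2 in ['a', 'd', 'b'] -> ['b', 'a', 'd']
'd': index 2 in ['b', 'a', 'd'] -> ['d', 'b', 'a']
'd': index 0 in ['d', 'b', 'a'] -> ['d', 'b', 'a']
'a': index 2 in ['d', 'b', 'a'] -> ['a', 'd', 'b']
'b': index 2 in ['a', 'd', 'b'] -> ['b', 'a', 'd']
'b': index 0 in ['b', 'a', 'd'] -> ['b', 'a', 'd']


Output: [2, 1, 1, 0, 1, 2, 2, 0, 2, 2, 0]


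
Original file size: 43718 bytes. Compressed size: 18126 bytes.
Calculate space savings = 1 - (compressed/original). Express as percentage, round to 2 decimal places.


ratio = compressed/original = 18126/43718 = 0.414612
savings = 1 - ratio = 1 - 0.414612 = 0.585388
as a percentage: 0.585388 * 100 = 58.54%

Space savings = 1 - 18126/43718 = 58.54%


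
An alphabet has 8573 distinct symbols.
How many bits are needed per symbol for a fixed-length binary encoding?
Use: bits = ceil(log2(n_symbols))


log2(8573) = 13.0656
Bracket: 2^13 = 8192 < 8573 <= 2^14 = 16384
So ceil(log2(8573)) = 14

bits = ceil(log2(8573)) = ceil(13.0656) = 14 bits


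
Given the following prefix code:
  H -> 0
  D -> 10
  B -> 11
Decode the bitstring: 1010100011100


Decoding step by step:
Bits 10 -> D
Bits 10 -> D
Bits 10 -> D
Bits 0 -> H
Bits 0 -> H
Bits 11 -> B
Bits 10 -> D
Bits 0 -> H


Decoded message: DDDHHBDH


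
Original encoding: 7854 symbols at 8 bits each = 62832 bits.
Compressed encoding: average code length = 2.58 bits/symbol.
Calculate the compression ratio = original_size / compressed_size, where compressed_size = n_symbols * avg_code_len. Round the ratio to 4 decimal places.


original_size = n_symbols * orig_bits = 7854 * 8 = 62832 bits
compressed_size = n_symbols * avg_code_len = 7854 * 2.58 = 20263.32 bits
ratio = original_size / compressed_size = 62832 / 20263.32 = 3.1008

Compression ratio = 3.1008


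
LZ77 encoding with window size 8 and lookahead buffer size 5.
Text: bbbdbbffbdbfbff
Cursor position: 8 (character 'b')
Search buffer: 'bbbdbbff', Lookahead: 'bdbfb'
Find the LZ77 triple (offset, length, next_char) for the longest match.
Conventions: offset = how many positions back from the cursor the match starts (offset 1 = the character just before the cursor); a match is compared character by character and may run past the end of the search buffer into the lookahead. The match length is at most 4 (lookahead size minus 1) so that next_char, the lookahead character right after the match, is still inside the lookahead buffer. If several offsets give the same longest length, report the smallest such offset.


Try each offset into the search buffer:
  offset=1 (pos 7, char 'f'): match length 0
  offset=2 (pos 6, char 'f'): match length 0
  offset=3 (pos 5, char 'b'): match length 1
  offset=4 (pos 4, char 'b'): match length 1
  offset=5 (pos 3, char 'd'): match length 0
  offset=6 (pos 2, char 'b'): match length 3
  offset=7 (pos 1, char 'b'): match length 1
  offset=8 (pos 0, char 'b'): match length 1
Longest match has length 3 at offset 6.
next_char = character at position 8 + 3 = 11 -> 'f'

Best match: offset=6, length=3 (matching 'bdb' starting at position 2)
LZ77 triple: (6, 3, 'f')


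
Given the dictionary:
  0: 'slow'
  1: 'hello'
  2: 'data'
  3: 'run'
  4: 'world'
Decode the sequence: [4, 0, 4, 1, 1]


Look up each index in the dictionary:
  4 -> 'world'
  0 -> 'slow'
  4 -> 'world'
  1 -> 'hello'
  1 -> 'hello'

Decoded: "world slow world hello hello"


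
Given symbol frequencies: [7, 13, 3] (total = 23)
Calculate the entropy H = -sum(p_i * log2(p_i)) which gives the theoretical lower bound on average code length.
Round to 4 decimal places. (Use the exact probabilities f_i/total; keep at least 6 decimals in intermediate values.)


Per-symbol terms -p_i * log2(p_i) with p_i = f_i/23:
  p = 7/23 = 0.304348: log2(p) = -1.716207, -p*log2(p) = 0.522324
  p = 13/23 = 0.565217: log2(p) = -0.823122, -p*log2(p) = 0.465243
  p = 3/23 = 0.130435: log2(p) = -2.938599, -p*log2(p) = 0.383296
H = 0.522324 + 0.465243 + 0.383296 = 1.370863

H = 1.3709 bits/symbol


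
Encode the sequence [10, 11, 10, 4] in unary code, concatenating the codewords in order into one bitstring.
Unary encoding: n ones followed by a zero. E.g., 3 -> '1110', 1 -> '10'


Encode each number as n ones followed by a terminating 0:
  10 -> 11111111110 (11 bits)
  11 -> 111111111110 (12 bits)
  10 -> 11111111110 (11 bits)
  4 -> 11110 (5 bits)
Total length = 11 + 12 + 11 + 5 = 39 bits.

Unary([10, 11, 10, 4]) = 111111111101111111111101111111111011110 (39 bits)


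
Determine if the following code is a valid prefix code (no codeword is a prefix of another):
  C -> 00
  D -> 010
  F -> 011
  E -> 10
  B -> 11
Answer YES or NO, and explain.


Checking each pair (does one codeword prefix another?):
  C='00' vs D='010': no prefix
  C='00' vs F='011': no prefix
  C='00' vs E='10': no prefix
  C='00' vs B='11': no prefix
  D='010' vs C='00': no prefix
  D='010' vs F='011': no prefix
  D='010' vs E='10': no prefix
  D='010' vs B='11': no prefix
  F='011' vs C='00': no prefix
  F='011' vs D='010': no prefix
  F='011' vs E='10': no prefix
  F='011' vs B='11': no prefix
  E='10' vs C='00': no prefix
  E='10' vs D='010': no prefix
  E='10' vs F='011': no prefix
  E='10' vs B='11': no prefix
  B='11' vs C='00': no prefix
  B='11' vs D='010': no prefix
  B='11' vs F='011': no prefix
  B='11' vs E='10': no prefix
No violation found over all pairs.

YES -- this is a valid prefix code. No codeword is a prefix of any other codeword.


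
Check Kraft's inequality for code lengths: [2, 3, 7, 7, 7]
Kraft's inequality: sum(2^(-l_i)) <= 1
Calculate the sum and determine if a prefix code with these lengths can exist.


Sum = 2^(-2) + 2^(-3) + 2^(-7) + 2^(-7) + 2^(-7)
    = 0.25 + 0.125 + 0.0078125 + 0.0078125 + 0.0078125
    = 51/128 = 0.3984375
Since 0.3984375 <= 1, Kraft's inequality IS satisfied.
A prefix code with these lengths CAN exist.

Kraft sum = 0.3984375. Satisfied.


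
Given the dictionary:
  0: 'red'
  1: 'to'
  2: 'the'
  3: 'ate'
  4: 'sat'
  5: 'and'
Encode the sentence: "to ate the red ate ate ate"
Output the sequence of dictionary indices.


Look up each word in the dictionary:
  'to' -> 1
  'ate' -> 3
  'the' -> 2
  'red' -> 0
  'ate' -> 3
  'ate' -> 3
  'ate' -> 3

Encoded: [1, 3, 2, 0, 3, 3, 3]


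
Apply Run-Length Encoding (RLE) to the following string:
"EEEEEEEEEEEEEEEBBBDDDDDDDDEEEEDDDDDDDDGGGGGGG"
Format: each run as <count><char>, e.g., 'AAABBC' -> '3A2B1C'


Scanning runs left to right:
  i=0: run of 'E' x 15 -> '15E'
  i=15: run of 'B' x 3 -> '3B'
  i=18: run of 'D' x 8 -> '8D'
  i=26: run of 'E' x 4 -> '4E'
  i=30: run of 'D' x 8 -> '8D'
  i=38: run of 'G' x 7 -> '7G'

RLE = 15E3B8D4E8D7G


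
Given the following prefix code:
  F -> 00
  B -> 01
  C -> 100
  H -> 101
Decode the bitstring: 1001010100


Decoding step by step:
Bits 100 -> C
Bits 101 -> H
Bits 01 -> B
Bits 00 -> F


Decoded message: CHBF


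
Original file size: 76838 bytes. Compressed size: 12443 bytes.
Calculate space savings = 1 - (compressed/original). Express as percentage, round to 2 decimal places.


ratio = compressed/original = 12443/76838 = 0.161938
savings = 1 - ratio = 1 - 0.161938 = 0.838062
as a percentage: 0.838062 * 100 = 83.81%

Space savings = 1 - 12443/76838 = 83.81%


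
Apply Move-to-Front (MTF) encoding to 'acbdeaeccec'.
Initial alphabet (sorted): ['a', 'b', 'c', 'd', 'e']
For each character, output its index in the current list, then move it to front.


MTF encoding:
'a': index 0 in ['a', 'b', 'c', 'd', 'e'] -> ['a', 'b', 'c', 'd', 'e']
'c': index 2 in ['a', 'b', 'c', 'd', 'e'] -> ['c', 'a', 'b', 'd', 'e']
'b': index 2 in ['c', 'a', 'b', 'd', 'e'] -> ['b', 'c', 'a', 'd', 'e']
'd': index 3 in ['b', 'c', 'a', 'd', 'e'] -> ['d', 'b', 'c', 'a', 'e']
'e': index 4 in ['d', 'b', 'c', 'a', 'e'] -> ['e', 'd', 'b', 'c', 'a']
'a': index 4 in ['e', 'd', 'b', 'c', 'a'] -> ['a', 'e', 'd', 'b', 'c']
'e': index 1 in ['a', 'e', 'd', 'b', 'c'] -> ['e', 'a', 'd', 'b', 'c']
'c': index 4 in ['e', 'a', 'd', 'b', 'c'] -> ['c', 'e', 'a', 'd', 'b']
'c': index 0 in ['c', 'e', 'a', 'd', 'b'] -> ['c', 'e', 'a', 'd', 'b']
'e': index 1 in ['c', 'e', 'a', 'd', 'b'] -> ['e', 'c', 'a', 'd', 'b']
'c': index 1 in ['e', 'c', 'a', 'd', 'b'] -> ['c', 'e', 'a', 'd', 'b']


Output: [0, 2, 2, 3, 4, 4, 1, 4, 0, 1, 1]


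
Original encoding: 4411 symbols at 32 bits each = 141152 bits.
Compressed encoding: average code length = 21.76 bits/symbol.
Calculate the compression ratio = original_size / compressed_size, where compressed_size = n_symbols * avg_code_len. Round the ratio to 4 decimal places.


original_size = n_symbols * orig_bits = 4411 * 32 = 141152 bits
compressed_size = n_symbols * avg_code_len = 4411 * 21.76 = 95983.36 bits
ratio = original_size / compressed_size = 141152 / 95983.36 = 1.4706

Compression ratio = 1.4706


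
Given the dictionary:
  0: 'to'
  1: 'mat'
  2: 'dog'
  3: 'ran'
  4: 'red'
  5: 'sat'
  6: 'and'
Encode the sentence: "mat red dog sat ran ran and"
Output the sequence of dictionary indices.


Look up each word in the dictionary:
  'mat' -> 1
  'red' -> 4
  'dog' -> 2
  'sat' -> 5
  'ran' -> 3
  'ran' -> 3
  'and' -> 6

Encoded: [1, 4, 2, 5, 3, 3, 6]


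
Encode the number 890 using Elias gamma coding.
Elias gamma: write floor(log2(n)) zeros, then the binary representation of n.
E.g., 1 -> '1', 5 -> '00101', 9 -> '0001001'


num_bits = floor(log2(890)) + 1 = 10
leading_zeros = num_bits - 1 = 9
binary(890) = 1101111010

Elias gamma(890) = '000000000' + '1101111010' = 0000000001101111010 (19 bits)


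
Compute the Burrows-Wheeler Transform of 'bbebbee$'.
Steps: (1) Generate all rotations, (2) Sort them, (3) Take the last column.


Rotations (sorted):
  0: $bbebbee -> last char: e
  1: bbebbee$ -> last char: $
  2: bbee$bbe -> last char: e
  3: bebbee$b -> last char: b
  4: bee$bbeb -> last char: b
  5: e$bbebbe -> last char: e
  6: ebbee$bb -> last char: b
  7: ee$bbebb -> last char: b


BWT = e$ebbebb


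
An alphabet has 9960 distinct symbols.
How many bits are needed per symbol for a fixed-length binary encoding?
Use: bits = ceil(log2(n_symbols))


log2(9960) = 13.2819
Bracket: 2^13 = 8192 < 9960 <= 2^14 = 16384
So ceil(log2(9960)) = 14

bits = ceil(log2(9960)) = ceil(13.2819) = 14 bits


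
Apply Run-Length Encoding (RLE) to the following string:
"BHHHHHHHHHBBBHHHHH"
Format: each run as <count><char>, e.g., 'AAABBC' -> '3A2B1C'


Scanning runs left to right:
  i=0: run of 'B' x 1 -> '1B'
  i=1: run of 'H' x 9 -> '9H'
  i=10: run of 'B' x 3 -> '3B'
  i=13: run of 'H' x 5 -> '5H'

RLE = 1B9H3B5H


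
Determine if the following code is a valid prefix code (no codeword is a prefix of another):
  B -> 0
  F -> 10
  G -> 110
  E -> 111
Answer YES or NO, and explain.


Checking each pair (does one codeword prefix another?):
  B='0' vs F='10': no prefix
  B='0' vs G='110': no prefix
  B='0' vs E='111': no prefix
  F='10' vs B='0': no prefix
  F='10' vs G='110': no prefix
  F='10' vs E='111': no prefix
  G='110' vs B='0': no prefix
  G='110' vs F='10': no prefix
  G='110' vs E='111': no prefix
  E='111' vs B='0': no prefix
  E='111' vs F='10': no prefix
  E='111' vs G='110': no prefix
No violation found over all pairs.

YES -- this is a valid prefix code. No codeword is a prefix of any other codeword.


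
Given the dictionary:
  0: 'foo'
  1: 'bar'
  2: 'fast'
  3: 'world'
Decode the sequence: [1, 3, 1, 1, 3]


Look up each index in the dictionary:
  1 -> 'bar'
  3 -> 'world'
  1 -> 'bar'
  1 -> 'bar'
  3 -> 'world'

Decoded: "bar world bar bar world"


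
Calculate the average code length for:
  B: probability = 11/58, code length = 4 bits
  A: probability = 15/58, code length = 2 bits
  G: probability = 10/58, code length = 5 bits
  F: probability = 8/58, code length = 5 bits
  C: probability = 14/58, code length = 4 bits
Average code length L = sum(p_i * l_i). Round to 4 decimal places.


Weighted contributions p_i * l_i:
  B: (11/58) * 4 = 44/58
  A: (15/58) * 2 = 30/58
  G: (10/58) * 5 = 50/58
  F: (8/58) * 5 = 40/58
  C: (14/58) * 4 = 56/58
Sum = (44 + 30 + 50 + 40 + 56)/58 = 220/58

L = 220/58 = 3.7931 bits/symbol


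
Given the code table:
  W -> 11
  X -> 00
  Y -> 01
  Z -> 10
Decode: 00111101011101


Decoding:
00 -> X
11 -> W
11 -> W
01 -> Y
01 -> Y
11 -> W
01 -> Y


Result: XWWYYWY


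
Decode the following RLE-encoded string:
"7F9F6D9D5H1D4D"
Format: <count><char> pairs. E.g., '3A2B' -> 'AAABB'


Expanding each <count><char> pair:
  7F -> 'FFFFFFF'
  9F -> 'FFFFFFFFF'
  6D -> 'DDDDDD'
  9D -> 'DDDDDDDDD'
  5H -> 'HHHHH'
  1D -> 'D'
  4D -> 'DDDD'

Decoded = FFFFFFFFFFFFFFFFDDDDDDDDDDDDDDDHHHHHDDDDD


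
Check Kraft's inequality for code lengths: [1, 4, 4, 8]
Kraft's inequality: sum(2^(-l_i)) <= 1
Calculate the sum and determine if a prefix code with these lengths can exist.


Sum = 2^(-1) + 2^(-4) + 2^(-4) + 2^(-8)
    = 0.5 + 0.0625 + 0.0625 + 0.00390625
    = 161/256 = 0.62890625
Since 0.62890625 <= 1, Kraft's inequality IS satisfied.
A prefix code with these lengths CAN exist.

Kraft sum = 0.62890625. Satisfied.


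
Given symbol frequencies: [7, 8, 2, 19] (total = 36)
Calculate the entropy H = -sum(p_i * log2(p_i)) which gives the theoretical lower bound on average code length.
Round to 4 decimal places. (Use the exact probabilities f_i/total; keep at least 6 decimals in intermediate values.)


Per-symbol terms -p_i * log2(p_i) with p_i = f_i/36:
  p = 7/36 = 0.194444: log2(p) = -2.362570, -p*log2(p) = 0.459389
  p = 8/36 = 0.222222: log2(p) = -2.169925, -p*log2(p) = 0.482206
  p = 2/36 = 0.055556: log2(p) = -4.169925, -p*log2(p) = 0.231663
  p = 19/36 = 0.527778: log2(p) = -0.921997, -p*log2(p) = 0.486610
H = 0.459389 + 0.482206 + 0.231663 + 0.486610 = 1.659868

H = 1.6599 bits/symbol


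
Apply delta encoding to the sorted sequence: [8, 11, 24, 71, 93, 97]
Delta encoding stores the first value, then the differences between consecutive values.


First value: 8
Deltas:
  11 - 8 = 3
  24 - 11 = 13
  71 - 24 = 47
  93 - 71 = 22
  97 - 93 = 4


Delta encoded: [8, 3, 13, 47, 22, 4]


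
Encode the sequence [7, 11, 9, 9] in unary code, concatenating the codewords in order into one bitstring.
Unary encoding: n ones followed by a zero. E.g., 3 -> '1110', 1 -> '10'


Encode each number as n ones followed by a terminating 0:
  7 -> 11111110 (8 bits)
  11 -> 111111111110 (12 bits)
  9 -> 1111111110 (10 bits)
  9 -> 1111111110 (10 bits)
Total length = 8 + 12 + 10 + 10 = 40 bits.

Unary([7, 11, 9, 9]) = 1111111011111111111011111111101111111110 (40 bits)


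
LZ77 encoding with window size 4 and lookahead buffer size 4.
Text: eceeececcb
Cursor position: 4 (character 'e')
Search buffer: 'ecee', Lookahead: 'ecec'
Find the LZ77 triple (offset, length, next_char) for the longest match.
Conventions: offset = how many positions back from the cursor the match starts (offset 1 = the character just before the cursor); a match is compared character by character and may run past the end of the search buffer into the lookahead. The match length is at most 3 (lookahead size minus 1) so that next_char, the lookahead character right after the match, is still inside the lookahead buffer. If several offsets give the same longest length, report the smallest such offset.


Try each offset into the search buffer:
  offset=1 (pos 3, char 'e'): match length 1
  offset=2 (pos 2, char 'e'): match length 1
  offset=3 (pos 1, char 'c'): match length 0
  offset=4 (pos 0, char 'e'): match length 3
Longest match has length 3 at offset 4.
next_char = character at position 4 + 3 = 7 -> 'c'

Best match: offset=4, length=3 (matching 'ece' starting at position 0)
LZ77 triple: (4, 3, 'c')


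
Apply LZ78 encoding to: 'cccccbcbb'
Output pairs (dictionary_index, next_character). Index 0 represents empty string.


LZ78 encoding steps:
Dictionary: {0: ''}
Step 1: w='' (idx 0), next='c' -> output (0, 'c'), add 'c' as idx 1
Step 2: w='c' (idx 1), next='c' -> output (1, 'c'), add 'cc' as idx 2
Step 3: w='cc' (idx 2), next='b' -> output (2, 'b'), add 'ccb' as idx 3
Step 4: w='c' (idx 1), next='b' -> output (1, 'b'), add 'cb' as idx 4
Step 5: w='' (idx 0), next='b' -> output (0, 'b'), add 'b' as idx 5


Encoded: [(0, 'c'), (1, 'c'), (2, 'b'), (1, 'b'), (0, 'b')]


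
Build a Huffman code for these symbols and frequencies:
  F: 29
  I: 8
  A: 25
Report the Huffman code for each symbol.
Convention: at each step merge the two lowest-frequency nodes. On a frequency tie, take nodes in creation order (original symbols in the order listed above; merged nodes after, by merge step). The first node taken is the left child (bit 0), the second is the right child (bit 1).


Huffman tree construction:
Step 1: Merge I(8) + A(25) = 33
Step 2: Merge F(29) + (I+A)(33) = 62
Read each symbol's code off the tree from the root (left child = 0, right child = 1).

Codes:
  F: 0 (length 1)
  I: 10 (length 2)
  A: 11 (length 2)
Average code length: 95/62 = 1.5323 bits/symbol


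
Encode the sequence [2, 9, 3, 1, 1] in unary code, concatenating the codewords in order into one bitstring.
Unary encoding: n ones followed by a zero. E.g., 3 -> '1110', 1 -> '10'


Encode each number as n ones followed by a terminating 0:
  2 -> 110 (3 bits)
  9 -> 1111111110 (10 bits)
  3 -> 1110 (4 bits)
  1 -> 10 (2 bits)
  1 -> 10 (2 bits)
Total length = 3 + 10 + 4 + 2 + 2 = 21 bits.

Unary([2, 9, 3, 1, 1]) = 110111111111011101010 (21 bits)


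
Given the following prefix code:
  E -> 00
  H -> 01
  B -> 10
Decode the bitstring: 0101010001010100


Decoding step by step:
Bits 01 -> H
Bits 01 -> H
Bits 01 -> H
Bits 00 -> E
Bits 01 -> H
Bits 01 -> H
Bits 01 -> H
Bits 00 -> E


Decoded message: HHHEHHHE


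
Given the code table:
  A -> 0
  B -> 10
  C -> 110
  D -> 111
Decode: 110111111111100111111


Decoding:
110 -> C
111 -> D
111 -> D
111 -> D
10 -> B
0 -> A
111 -> D
111 -> D


Result: CDDDBADD


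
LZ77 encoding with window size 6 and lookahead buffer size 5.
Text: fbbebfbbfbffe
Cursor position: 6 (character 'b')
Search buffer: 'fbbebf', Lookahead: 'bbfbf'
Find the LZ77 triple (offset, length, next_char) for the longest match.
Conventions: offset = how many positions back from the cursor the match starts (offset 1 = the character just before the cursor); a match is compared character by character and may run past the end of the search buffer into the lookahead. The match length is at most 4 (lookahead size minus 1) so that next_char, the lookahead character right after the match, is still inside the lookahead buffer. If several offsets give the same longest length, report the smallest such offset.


Try each offset into the search buffer:
  offset=1 (pos 5, char 'f'): match length 0
  offset=2 (pos 4, char 'b'): match length 1
  offset=3 (pos 3, char 'e'): match length 0
  offset=4 (pos 2, char 'b'): match length 1
  offset=5 (pos 1, char 'b'): match length 2
  offset=6 (pos 0, char 'f'): match length 0
Longest match has length 2 at offset 5.
next_char = character at position 6 + 2 = 8 -> 'f'

Best match: offset=5, length=2 (matching 'bb' starting at position 1)
LZ77 triple: (5, 2, 'f')


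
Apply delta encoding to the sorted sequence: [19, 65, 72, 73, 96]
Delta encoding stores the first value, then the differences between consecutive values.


First value: 19
Deltas:
  65 - 19 = 46
  72 - 65 = 7
  73 - 72 = 1
  96 - 73 = 23


Delta encoded: [19, 46, 7, 1, 23]


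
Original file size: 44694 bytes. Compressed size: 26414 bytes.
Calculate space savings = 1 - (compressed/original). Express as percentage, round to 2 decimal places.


ratio = compressed/original = 26414/44694 = 0.590997
savings = 1 - ratio = 1 - 0.590997 = 0.409003
as a percentage: 0.409003 * 100 = 40.9%

Space savings = 1 - 26414/44694 = 40.9%


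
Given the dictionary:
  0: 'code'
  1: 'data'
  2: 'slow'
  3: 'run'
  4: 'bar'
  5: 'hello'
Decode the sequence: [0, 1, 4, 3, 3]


Look up each index in the dictionary:
  0 -> 'code'
  1 -> 'data'
  4 -> 'bar'
  3 -> 'run'
  3 -> 'run'

Decoded: "code data bar run run"


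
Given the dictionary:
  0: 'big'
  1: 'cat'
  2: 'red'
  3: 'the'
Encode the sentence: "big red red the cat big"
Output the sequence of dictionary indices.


Look up each word in the dictionary:
  'big' -> 0
  'red' -> 2
  'red' -> 2
  'the' -> 3
  'cat' -> 1
  'big' -> 0

Encoded: [0, 2, 2, 3, 1, 0]


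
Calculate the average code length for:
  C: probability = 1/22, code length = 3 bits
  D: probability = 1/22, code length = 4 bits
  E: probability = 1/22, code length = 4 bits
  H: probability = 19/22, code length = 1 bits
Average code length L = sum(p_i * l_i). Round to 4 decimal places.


Weighted contributions p_i * l_i:
  C: (1/22) * 3 = 3/22
  D: (1/22) * 4 = 4/22
  E: (1/22) * 4 = 4/22
  H: (19/22) * 1 = 19/22
Sum = (3 + 4 + 4 + 19)/22 = 30/22

L = 30/22 = 1.3636 bits/symbol


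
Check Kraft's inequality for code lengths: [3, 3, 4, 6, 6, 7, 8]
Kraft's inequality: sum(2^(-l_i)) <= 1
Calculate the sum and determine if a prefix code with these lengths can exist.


Sum = 2^(-3) + 2^(-3) + 2^(-4) + 2^(-6) + 2^(-6) + 2^(-7) + 2^(-8)
    = 0.125 + 0.125 + 0.0625 + 0.015625 + 0.015625 + 0.0078125 + 0.00390625
    = 91/256 = 0.35546875
Since 0.35546875 <= 1, Kraft's inequality IS satisfied.
A prefix code with these lengths CAN exist.

Kraft sum = 0.35546875. Satisfied.


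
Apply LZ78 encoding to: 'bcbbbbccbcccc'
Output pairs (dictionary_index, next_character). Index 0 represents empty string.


LZ78 encoding steps:
Dictionary: {0: ''}
Step 1: w='' (idx 0), next='b' -> output (0, 'b'), add 'b' as idx 1
Step 2: w='' (idx 0), next='c' -> output (0, 'c'), add 'c' as idx 2
Step 3: w='b' (idx 1), next='b' -> output (1, 'b'), add 'bb' as idx 3
Step 4: w='bb' (idx 3), next='c' -> output (3, 'c'), add 'bbc' as idx 4
Step 5: w='c' (idx 2), next='b' -> output (2, 'b'), add 'cb' as idx 5
Step 6: w='c' (idx 2), next='c' -> output (2, 'c'), add 'cc' as idx 6
Step 7: w='cc' (idx 6), end of input -> output (6, '')


Encoded: [(0, 'b'), (0, 'c'), (1, 'b'), (3, 'c'), (2, 'b'), (2, 'c'), (6, '')]


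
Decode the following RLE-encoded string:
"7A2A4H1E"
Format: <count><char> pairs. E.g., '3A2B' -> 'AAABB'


Expanding each <count><char> pair:
  7A -> 'AAAAAAA'
  2A -> 'AA'
  4H -> 'HHHH'
  1E -> 'E'

Decoded = AAAAAAAAAHHHHE


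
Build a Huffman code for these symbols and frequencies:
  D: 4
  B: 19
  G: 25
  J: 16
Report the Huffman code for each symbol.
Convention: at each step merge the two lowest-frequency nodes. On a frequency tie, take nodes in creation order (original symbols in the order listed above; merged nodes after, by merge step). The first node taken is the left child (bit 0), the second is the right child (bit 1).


Huffman tree construction:
Step 1: Merge D(4) + J(16) = 20
Step 2: Merge B(19) + (D+J)(20) = 39
Step 3: Merge G(25) + (B+(D+J))(39) = 64
Read each symbol's code off the tree from the root (left child = 0, right child = 1).

Codes:
  D: 110 (length 3)
  B: 10 (length 2)
  G: 0 (length 1)
  J: 111 (length 3)
Average code length: 123/64 = 1.9219 bits/symbol


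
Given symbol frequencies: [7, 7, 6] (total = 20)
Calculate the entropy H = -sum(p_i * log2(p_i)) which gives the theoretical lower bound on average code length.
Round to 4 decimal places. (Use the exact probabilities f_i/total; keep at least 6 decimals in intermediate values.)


Per-symbol terms -p_i * log2(p_i) with p_i = f_i/20:
  p = 7/20 = 0.350000: log2(p) = -1.514573, -p*log2(p) = 0.530101
  p = 7/20 = 0.350000: log2(p) = -1.514573, -p*log2(p) = 0.530101
  p = 6/20 = 0.300000: log2(p) = -1.736966, -p*log2(p) = 0.521090
H = 0.530101 + 0.530101 + 0.521090 = 1.581292

H = 1.5813 bits/symbol


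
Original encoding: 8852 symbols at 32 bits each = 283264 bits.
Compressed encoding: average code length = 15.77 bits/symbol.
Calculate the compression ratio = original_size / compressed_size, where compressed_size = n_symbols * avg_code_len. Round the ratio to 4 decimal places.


original_size = n_symbols * orig_bits = 8852 * 32 = 283264 bits
compressed_size = n_symbols * avg_code_len = 8852 * 15.77 = 139596.04 bits
ratio = original_size / compressed_size = 283264 / 139596.04 = 2.0292

Compression ratio = 2.0292


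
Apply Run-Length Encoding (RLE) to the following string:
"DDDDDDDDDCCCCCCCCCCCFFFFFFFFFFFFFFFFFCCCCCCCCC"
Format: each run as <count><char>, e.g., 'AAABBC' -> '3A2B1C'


Scanning runs left to right:
  i=0: run of 'D' x 9 -> '9D'
  i=9: run of 'C' x 11 -> '11C'
  i=20: run of 'F' x 17 -> '17F'
  i=37: run of 'C' x 9 -> '9C'

RLE = 9D11C17F9C


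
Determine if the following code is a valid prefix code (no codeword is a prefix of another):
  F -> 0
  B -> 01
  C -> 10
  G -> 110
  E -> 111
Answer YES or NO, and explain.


Checking each pair (does one codeword prefix another?):
  F='0' vs B='01': prefix -- VIOLATION

NO -- this is NOT a valid prefix code. F (0) is a prefix of B (01).


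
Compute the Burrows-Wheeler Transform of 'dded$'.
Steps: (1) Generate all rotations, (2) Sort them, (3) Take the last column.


Rotations (sorted):
  0: $dded -> last char: d
  1: d$dde -> last char: e
  2: dded$ -> last char: $
  3: ded$d -> last char: d
  4: ed$dd -> last char: d


BWT = de$dd


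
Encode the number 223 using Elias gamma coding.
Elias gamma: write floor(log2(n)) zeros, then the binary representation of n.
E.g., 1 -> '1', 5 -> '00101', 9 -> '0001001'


num_bits = floor(log2(223)) + 1 = 8
leading_zeros = num_bits - 1 = 7
binary(223) = 11011111

Elias gamma(223) = '0000000' + '11011111' = 000000011011111 (15 bits)


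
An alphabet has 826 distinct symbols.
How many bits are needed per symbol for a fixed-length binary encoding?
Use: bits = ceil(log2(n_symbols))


log2(826) = 9.69
Bracket: 2^9 = 512 < 826 <= 2^10 = 1024
So ceil(log2(826)) = 10

bits = ceil(log2(826)) = ceil(9.69) = 10 bits


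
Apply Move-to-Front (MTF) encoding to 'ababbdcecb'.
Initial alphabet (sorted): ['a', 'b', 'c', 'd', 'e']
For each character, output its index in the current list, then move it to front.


MTF encoding:
'a': index 0 in ['a', 'b', 'c', 'd', 'e'] -> ['a', 'b', 'c', 'd', 'e']
'b': index 1 in ['a', 'b', 'c', 'd', 'e'] -> ['b', 'a', 'c', 'd', 'e']
'a': index 1 in ['b', 'a', 'c', 'd', 'e'] -> ['a', 'b', 'c', 'd', 'e']
'b': index 1 in ['a', 'b', 'c', 'd', 'e'] -> ['b', 'a', 'c', 'd', 'e']
'b': index 0 in ['b', 'a', 'c', 'd', 'e'] -> ['b', 'a', 'c', 'd', 'e']
'd': index 3 in ['b', 'a', 'c', 'd', 'e'] -> ['d', 'b', 'a', 'c', 'e']
'c': index 3 in ['d', 'b', 'a', 'c', 'e'] -> ['c', 'd', 'b', 'a', 'e']
'e': index 4 in ['c', 'd', 'b', 'a', 'e'] -> ['e', 'c', 'd', 'b', 'a']
'c': index 1 in ['e', 'c', 'd', 'b', 'a'] -> ['c', 'e', 'd', 'b', 'a']
'b': index 3 in ['c', 'e', 'd', 'b', 'a'] -> ['b', 'c', 'e', 'd', 'a']


Output: [0, 1, 1, 1, 0, 3, 3, 4, 1, 3]


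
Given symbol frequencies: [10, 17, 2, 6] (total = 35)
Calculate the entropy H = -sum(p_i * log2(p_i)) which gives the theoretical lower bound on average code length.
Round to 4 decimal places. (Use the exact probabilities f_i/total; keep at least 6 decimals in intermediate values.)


Per-symbol terms -p_i * log2(p_i) with p_i = f_i/35:
  p = 10/35 = 0.285714: log2(p) = -1.807355, -p*log2(p) = 0.516387
  p = 17/35 = 0.485714: log2(p) = -1.041820, -p*log2(p) = 0.506027
  p = 2/35 = 0.057143: log2(p) = -4.129283, -p*log2(p) = 0.235959
  p = 6/35 = 0.171429: log2(p) = -2.544321, -p*log2(p) = 0.436169
H = 0.516387 + 0.506027 + 0.235959 + 0.436169 = 1.694542

H = 1.6945 bits/symbol


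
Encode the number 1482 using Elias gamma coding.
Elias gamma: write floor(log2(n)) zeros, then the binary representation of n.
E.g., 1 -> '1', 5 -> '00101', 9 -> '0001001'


num_bits = floor(log2(1482)) + 1 = 11
leading_zeros = num_bits - 1 = 10
binary(1482) = 10111001010

Elias gamma(1482) = '0000000000' + '10111001010' = 000000000010111001010 (21 bits)


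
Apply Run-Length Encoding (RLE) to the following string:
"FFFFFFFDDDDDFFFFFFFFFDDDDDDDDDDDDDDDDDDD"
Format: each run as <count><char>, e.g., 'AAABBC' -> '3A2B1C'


Scanning runs left to right:
  i=0: run of 'F' x 7 -> '7F'
  i=7: run of 'D' x 5 -> '5D'
  i=12: run of 'F' x 9 -> '9F'
  i=21: run of 'D' x 19 -> '19D'

RLE = 7F5D9F19D


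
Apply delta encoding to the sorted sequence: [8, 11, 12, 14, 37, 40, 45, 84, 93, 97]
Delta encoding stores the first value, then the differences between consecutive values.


First value: 8
Deltas:
  11 - 8 = 3
  12 - 11 = 1
  14 - 12 = 2
  37 - 14 = 23
  40 - 37 = 3
  45 - 40 = 5
  84 - 45 = 39
  93 - 84 = 9
  97 - 93 = 4


Delta encoded: [8, 3, 1, 2, 23, 3, 5, 39, 9, 4]


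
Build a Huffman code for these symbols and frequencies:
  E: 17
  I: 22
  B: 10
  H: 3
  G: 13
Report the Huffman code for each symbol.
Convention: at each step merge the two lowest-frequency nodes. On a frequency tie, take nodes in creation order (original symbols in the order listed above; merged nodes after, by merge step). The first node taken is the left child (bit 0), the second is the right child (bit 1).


Huffman tree construction:
Step 1: Merge H(3) + B(10) = 13
Step 2: Merge G(13) + (H+B)(13) = 26
Step 3: Merge E(17) + I(22) = 39
Step 4: Merge (G+(H+B))(26) + (E+I)(39) = 65
Read each symbol's code off the tree from the root (left child = 0, right child = 1).

Codes:
  E: 10 (length 2)
  I: 11 (length 2)
  B: 011 (length 3)
  H: 010 (length 3)
  G: 00 (length 2)
Average code length: 143/65 = 2.2000 bits/symbol


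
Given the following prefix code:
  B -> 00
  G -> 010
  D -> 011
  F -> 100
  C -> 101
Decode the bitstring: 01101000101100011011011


Decoding step by step:
Bits 011 -> D
Bits 010 -> G
Bits 00 -> B
Bits 101 -> C
Bits 100 -> F
Bits 011 -> D
Bits 011 -> D
Bits 011 -> D


Decoded message: DGBCFDDD


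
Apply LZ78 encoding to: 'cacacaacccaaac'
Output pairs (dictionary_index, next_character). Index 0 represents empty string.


LZ78 encoding steps:
Dictionary: {0: ''}
Step 1: w='' (idx 0), next='c' -> output (0, 'c'), add 'c' as idx 1
Step 2: w='' (idx 0), next='a' -> output (0, 'a'), add 'a' as idx 2
Step 3: w='c' (idx 1), next='a' -> output (1, 'a'), add 'ca' as idx 3
Step 4: w='ca' (idx 3), next='a' -> output (3, 'a'), add 'caa' as idx 4
Step 5: w='c' (idx 1), next='c' -> output (1, 'c'), add 'cc' as idx 5
Step 6: w='caa' (idx 4), next='a' -> output (4, 'a'), add 'caaa' as idx 6
Step 7: w='c' (idx 1), end of input -> output (1, '')


Encoded: [(0, 'c'), (0, 'a'), (1, 'a'), (3, 'a'), (1, 'c'), (4, 'a'), (1, '')]
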